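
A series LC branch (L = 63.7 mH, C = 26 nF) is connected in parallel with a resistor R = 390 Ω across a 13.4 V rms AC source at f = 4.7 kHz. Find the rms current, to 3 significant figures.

ω = 2πf = 29530 rad/s
X_L = ωL = 1880 Ω
X_C = 1/(ωC) = 1300 Ω
Branch 1: Z₁ = R = 390 Ω
Branch 2 (series LC): Z₂ = j(X_L − X_C) = j579 Ω
Parallel: Z = Z₁Z₂/(Z₁+Z₂), |Z| = 323 Ω, ∠Z = 34.0°
I = V/|Z| = 13.4/323 = 41.4 mA

41.4 mA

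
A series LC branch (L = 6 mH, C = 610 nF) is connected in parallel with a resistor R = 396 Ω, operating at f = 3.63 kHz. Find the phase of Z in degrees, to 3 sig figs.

80.7°

ω = 2πf = 22810 rad/s
X_L = ωL = 137 Ω
X_C = 1/(ωC) = 71.9 Ω
Branch 1: Z₁ = R = 396 Ω
Branch 2 (series LC): Z₂ = j(X_L − X_C) = j65.0 Ω
Parallel: Z = Z₁Z₂/(Z₁+Z₂), |Z| = 64.1 Ω, ∠Z = 80.7°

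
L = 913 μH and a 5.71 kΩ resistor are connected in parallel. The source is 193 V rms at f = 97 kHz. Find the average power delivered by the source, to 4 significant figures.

6.523 W

ω = 2πf = 609500 rad/s
X_L = ωL = 556.4 Ω
Parallel: admittances add. Y = 1/R + 1/(jωL)
Y = (0.0001751 − j0.001797) S
|Y| = 0.001806 S → |Z| = 1/|Y| = 553.8 Ω, ∠Z = −∠Y = 84.43°
I = V/|Z| = 348.5 mA
P = VI cos φ = 193 × 0.3485 × cos(84.43°) = 6.523 W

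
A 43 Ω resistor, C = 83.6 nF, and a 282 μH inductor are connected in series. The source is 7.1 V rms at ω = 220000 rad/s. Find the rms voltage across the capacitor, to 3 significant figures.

X_L = ωL = 62.0 Ω
X_C = 1/(ωC) = 54.4 Ω
Net reactance X = X_L − X_C = 7.67 Ω
Z = 43.0 + j7.67 Ω
|Z| = √(43.0² + 7.67²) = 43.7 Ω
I = V/|Z| = 163 mA
V_C = I·|Z_C| = 0.163 × 54.4 = 8.84 V

8.84 V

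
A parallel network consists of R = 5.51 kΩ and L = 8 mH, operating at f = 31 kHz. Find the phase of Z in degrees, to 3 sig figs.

ω = 2πf = 194800 rad/s
X_L = ωL = 1560 Ω
Parallel: admittances add. Y = 1/R + 1/(jωL)
Y = (0.000181 − j0.000642) S
|Y| = 0.000667 S → |Z| = 1/|Y| = 1500 Ω, ∠Z = −∠Y = 74.2°

74.2°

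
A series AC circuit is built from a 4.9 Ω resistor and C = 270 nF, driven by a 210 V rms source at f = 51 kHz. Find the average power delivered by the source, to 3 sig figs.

ω = 2πf = 320400 rad/s
X_C = 1/(ωC) = 11.6 Ω
Z = 4.90 − j11.6 Ω
|Z| = √(4.90² + 11.6²) = 12.6 Ω
∠Z = arctan(-11.6/4.90) = -67.0°
I = V/|Z| = 16.7 A
P = VI cos φ = 210 × 16.7 × cos(-67.0°) = 1.37 kW

1.37 kW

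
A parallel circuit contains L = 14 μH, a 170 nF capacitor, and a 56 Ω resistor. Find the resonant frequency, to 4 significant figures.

ω₀ = 1/√(LC) = 1/√(1.4e-05 × 1.7e-07) = 648200 rad/s
f₀ = ω₀/(2π) = 103.2 kHz

103.2 kHz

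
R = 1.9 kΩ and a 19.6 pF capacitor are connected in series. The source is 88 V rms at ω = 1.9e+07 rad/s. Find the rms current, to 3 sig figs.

X_C = 1/(ωC) = 2690 Ω
Z = 1900 − j2690 Ω
|Z| = √(1900² + 2690²) = 3290 Ω
I = V/|Z| = 88/3290 = 26.8 mA

26.8 mA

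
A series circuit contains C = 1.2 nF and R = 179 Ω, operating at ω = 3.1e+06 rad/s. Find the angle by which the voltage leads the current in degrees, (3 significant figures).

X_C = 1/(ωC) = 269 Ω
Z = 179 − j269 Ω
|Z| = √(179² + 269²) = 323 Ω
∠Z = arctan(-269/179) = -56.3°

-56.3°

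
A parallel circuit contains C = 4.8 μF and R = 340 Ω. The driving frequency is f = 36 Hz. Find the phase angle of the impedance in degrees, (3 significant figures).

ω = 2πf = 226.2 rad/s
X_C = 1/(ωC) = 921 Ω
Parallel: admittances add. Y = 1/R + jωC
Y = (0.00294 + j0.00109) S
|Y| = 0.00314 S → |Z| = 1/|Y| = 319 Ω, ∠Z = −∠Y = -20.3°

-20.3°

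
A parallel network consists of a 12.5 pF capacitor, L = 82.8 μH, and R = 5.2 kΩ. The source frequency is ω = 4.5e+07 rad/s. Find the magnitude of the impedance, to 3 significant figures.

X_L = ωL = 3730 Ω
X_C = 1/(ωC) = 1780 Ω
Parallel: admittances add. Y = 1/R + 1/(jωL) + jωC
Y = (0.000192 + j0.000294) S
|Y| = 0.000351 S → |Z| = 1/|Y| = 2850 Ω, ∠Z = −∠Y = -56.8°

2850 Ω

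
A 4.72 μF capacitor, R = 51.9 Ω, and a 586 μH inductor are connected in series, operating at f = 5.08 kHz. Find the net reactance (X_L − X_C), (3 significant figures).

12.1 Ω

ω = 2πf = 31920 rad/s
X_L = ωL = 18.7 Ω
X_C = 1/(ωC) = 6.64 Ω
X = 18.7 − 6.64 = 12.1 Ω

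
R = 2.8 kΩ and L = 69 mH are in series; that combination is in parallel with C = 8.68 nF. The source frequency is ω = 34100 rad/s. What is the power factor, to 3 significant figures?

X_L = ωL = 2350 Ω
X_C = 1/(ωC) = 3380 Ω
Branch 1 (R+jX_L): Z₁ = 2800 + j2350 Ω, |Z₁| = 3660 Ω
Branch 2 (−jX_C): Z₂ = −j3380 Ω
Parallel: Z = Z₁Z₂/(Z₁+Z₂), |Z| = 4140 Ω, ∠Z = -29.8°
cos φ = cos(-29.8°) = 0.867

0.867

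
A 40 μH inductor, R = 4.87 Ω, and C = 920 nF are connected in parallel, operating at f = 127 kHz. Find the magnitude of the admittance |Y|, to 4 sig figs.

732.2 mS

ω = 2πf = 798000 rad/s
X_L = ωL = 31.92 Ω
X_C = 1/(ωC) = 1.362 Ω
Parallel: admittances add. Y = 1/R + 1/(jωL) + jωC
Y = (0.2053 + j0.7028) S
|Y| = 0.7322 S → |Z| = 1/|Y| = 1.366 Ω, ∠Z = −∠Y = -73.71°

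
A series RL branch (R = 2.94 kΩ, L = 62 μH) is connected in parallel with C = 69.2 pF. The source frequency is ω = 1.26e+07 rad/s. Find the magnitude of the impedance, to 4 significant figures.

X_L = ωL = 781.2 Ω
X_C = 1/(ωC) = 1147 Ω
Branch 1 (R+jX_L): Z₁ = 2940 + j781.2 Ω, |Z₁| = 3042 Ω
Branch 2 (−jX_C): Z₂ = −j1147 Ω
Parallel: Z = Z₁Z₂/(Z₁+Z₂), |Z| = 1178 Ω, ∠Z = -68.03°

1178 Ω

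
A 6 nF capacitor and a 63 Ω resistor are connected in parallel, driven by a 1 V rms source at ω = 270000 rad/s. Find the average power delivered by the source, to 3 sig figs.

X_C = 1/(ωC) = 617 Ω
Parallel: admittances add. Y = 1/R + jωC
Y = (0.0159 + j0.00162) S
|Y| = 0.0160 S → |Z| = 1/|Y| = 62.7 Ω, ∠Z = −∠Y = -5.83°
I = V/|Z| = 16.0 mA
P = VI cos φ = 1 × 0.0160 × cos(-5.83°) = 15.9 mW

15.9 mW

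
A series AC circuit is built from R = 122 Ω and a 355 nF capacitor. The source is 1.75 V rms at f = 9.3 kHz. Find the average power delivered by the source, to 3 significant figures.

21.7 mW

ω = 2πf = 58430 rad/s
X_C = 1/(ωC) = 48.2 Ω
Z = 122 − j48.2 Ω
|Z| = √(122² + 48.2²) = 131 Ω
∠Z = arctan(-48.2/122) = -21.6°
I = V/|Z| = 13.3 mA
P = VI cos φ = 1.75 × 0.0133 × cos(-21.6°) = 21.7 mW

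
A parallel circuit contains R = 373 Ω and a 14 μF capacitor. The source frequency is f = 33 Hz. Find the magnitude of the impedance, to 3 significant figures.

ω = 2πf = 207.3 rad/s
X_C = 1/(ωC) = 344 Ω
Parallel: admittances add. Y = 1/R + jωC
Y = (0.00268 + j0.00290) S
|Y| = 0.00395 S → |Z| = 1/|Y| = 253 Ω, ∠Z = −∠Y = -47.3°

253 Ω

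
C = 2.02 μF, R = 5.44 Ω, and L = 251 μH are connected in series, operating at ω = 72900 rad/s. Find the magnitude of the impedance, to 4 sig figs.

X_L = ωL = 18.30 Ω
X_C = 1/(ωC) = 6.791 Ω
Net reactance X = X_L − X_C = 11.51 Ω
Z = 5.440 + j11.51 Ω
|Z| = √(5.440² + 11.51²) = 12.73 Ω

12.73 Ω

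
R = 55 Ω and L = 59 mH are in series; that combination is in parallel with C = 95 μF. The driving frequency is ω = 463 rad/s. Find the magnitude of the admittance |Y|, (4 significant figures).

39.53 mS

X_L = ωL = 27.32 Ω
X_C = 1/(ωC) = 22.74 Ω
Branch 1 (R+jX_L): Z₁ = 55.00 + j27.32 Ω, |Z₁| = 61.41 Ω
Branch 2 (−jX_C): Z₂ = −j22.74 Ω
Parallel: Z = Z₁Z₂/(Z₁+Z₂), |Z| = 25.30 Ω, ∠Z = -68.35°
|Y| = 1/|Z| = 39.53 mS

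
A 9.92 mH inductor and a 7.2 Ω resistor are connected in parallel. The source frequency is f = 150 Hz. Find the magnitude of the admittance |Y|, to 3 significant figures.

ω = 2πf = 942.5 rad/s
X_L = ωL = 9.35 Ω
Parallel: admittances add. Y = 1/R + 1/(jωL)
Y = (0.139 − j0.107) S
|Y| = 0.175 S → |Z| = 1/|Y| = 5.70 Ω, ∠Z = −∠Y = 37.6°

175 mS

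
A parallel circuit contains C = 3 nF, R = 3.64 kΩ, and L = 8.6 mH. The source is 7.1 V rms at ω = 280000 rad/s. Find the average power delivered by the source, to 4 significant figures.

13.85 mW

X_L = ωL = 2408 Ω
X_C = 1/(ωC) = 1190 Ω
Parallel: admittances add. Y = 1/R + 1/(jωL) + jωC
Y = (0.0002747 + j0.0004247) S
|Y| = 0.0005058 S → |Z| = 1/|Y| = 1977 Ω, ∠Z = −∠Y = -57.10°
I = V/|Z| = 3.591 mA
P = VI cos φ = 7.1 × 0.003591 × cos(-57.10°) = 13.85 mW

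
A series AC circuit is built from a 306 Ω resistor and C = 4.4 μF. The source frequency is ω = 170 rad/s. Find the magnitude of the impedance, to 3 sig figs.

X_C = 1/(ωC) = 1340 Ω
Z = 306 − j1340 Ω
|Z| = √(306² + 1340²) = 1370 Ω

1370 Ω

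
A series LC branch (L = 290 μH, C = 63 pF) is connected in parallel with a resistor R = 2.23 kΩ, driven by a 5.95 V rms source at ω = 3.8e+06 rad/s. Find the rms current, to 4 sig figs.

3.296 mA

X_L = ωL = 1102 Ω
X_C = 1/(ωC) = 4177 Ω
Branch 1: Z₁ = R = 2230 Ω
Branch 2 (series LC): Z₂ = j(X_L − X_C) = −j3075 Ω
Parallel: Z = Z₁Z₂/(Z₁+Z₂), |Z| = 1805 Ω, ∠Z = -35.95°
I = V/|Z| = 5.95/1805 = 3.296 mA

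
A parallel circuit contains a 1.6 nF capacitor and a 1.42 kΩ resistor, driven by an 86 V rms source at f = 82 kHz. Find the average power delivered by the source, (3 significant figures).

ω = 2πf = 515200 rad/s
X_C = 1/(ωC) = 1210 Ω
Parallel: admittances add. Y = 1/R + jωC
Y = (0.000704 + j0.000824) S
|Y| = 0.00108 S → |Z| = 1/|Y| = 922 Ω, ∠Z = −∠Y = -49.5°
I = V/|Z| = 93.2 mA
P = VI cos φ = 86 × 0.0932 × cos(-49.5°) = 5.21 W

5.21 W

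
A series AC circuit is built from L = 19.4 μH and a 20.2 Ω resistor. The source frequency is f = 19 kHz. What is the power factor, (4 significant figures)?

0.9935

ω = 2πf = 119400 rad/s
X_L = ωL = 2.316 Ω
Z = 20.20 + j2.316 Ω
|Z| = √(20.20² + 2.316²) = 20.33 Ω
∠Z = arctan(2.316/20.20) = 6.541°
cos φ = cos(6.541°) = 0.9935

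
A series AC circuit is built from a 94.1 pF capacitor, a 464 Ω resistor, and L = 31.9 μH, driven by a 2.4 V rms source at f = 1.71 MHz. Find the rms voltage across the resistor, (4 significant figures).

ω = 2πf = 1.074e+07 rad/s
X_L = ωL = 342.7 Ω
X_C = 1/(ωC) = 989.1 Ω
Net reactance X = X_L − X_C = -646.3 Ω
Z = 464.0 − j646.3 Ω
|Z| = √(464.0² + 646.3²) = 795.6 Ω
I = V/|Z| = 3.016 mA
V_R = I·|Z_R| = 0.003016 × 464.0 = 1.400 V

1.400 V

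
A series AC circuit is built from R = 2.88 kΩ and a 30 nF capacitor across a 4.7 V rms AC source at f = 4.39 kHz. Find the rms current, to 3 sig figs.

ω = 2πf = 27580 rad/s
X_C = 1/(ωC) = 1210 Ω
Z = 2880 − j1210 Ω
|Z| = √(2880² + 1210²) = 3120 Ω
I = V/|Z| = 4.7/3120 = 1.50 mA

1.50 mA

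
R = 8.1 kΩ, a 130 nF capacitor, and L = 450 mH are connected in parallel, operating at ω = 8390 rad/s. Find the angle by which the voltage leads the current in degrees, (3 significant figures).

X_L = ωL = 3780 Ω
X_C = 1/(ωC) = 917 Ω
Parallel: admittances add. Y = 1/R + 1/(jωL) + jωC
Y = (0.000123 + j0.000826) S
|Y| = 0.000835 S → |Z| = 1/|Y| = 1200 Ω, ∠Z = −∠Y = -81.5°

-81.5°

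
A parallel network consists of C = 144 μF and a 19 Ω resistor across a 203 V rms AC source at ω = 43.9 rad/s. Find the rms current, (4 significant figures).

X_C = 1/(ωC) = 158.2 Ω
Parallel: admittances add. Y = 1/R + jωC
Y = (0.05263 + j0.006322) S
|Y| = 0.05301 S → |Z| = 1/|Y| = 18.86 Ω, ∠Z = −∠Y = -6.849°
I = V/|Z| = 203/18.86 = 10.76 A

10.76 A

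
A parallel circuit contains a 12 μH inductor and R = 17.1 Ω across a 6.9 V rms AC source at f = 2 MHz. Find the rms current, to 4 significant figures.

ω = 2πf = 1.257e+07 rad/s
X_L = ωL = 150.8 Ω
Parallel: admittances add. Y = 1/R + 1/(jωL)
Y = (0.05848 − j0.006631) S
|Y| = 0.05885 S → |Z| = 1/|Y| = 16.99 Ω, ∠Z = −∠Y = 6.470°
I = V/|Z| = 6.9/16.99 = 406.1 mA

406.1 mA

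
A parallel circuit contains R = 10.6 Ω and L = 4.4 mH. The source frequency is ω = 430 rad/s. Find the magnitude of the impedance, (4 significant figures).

X_L = ωL = 1.892 Ω
Parallel: admittances add. Y = 1/R + 1/(jωL)
Y = (0.09434 − j0.5285) S
|Y| = 0.5369 S → |Z| = 1/|Y| = 1.863 Ω, ∠Z = −∠Y = 79.88°

1.863 Ω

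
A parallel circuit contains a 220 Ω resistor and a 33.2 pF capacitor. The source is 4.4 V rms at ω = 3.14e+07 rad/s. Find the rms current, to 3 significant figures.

X_C = 1/(ωC) = 959 Ω
Parallel: admittances add. Y = 1/R + jωC
Y = (0.00455 + j0.00104) S
|Y| = 0.00466 S → |Z| = 1/|Y| = 214 Ω, ∠Z = −∠Y = -12.9°
I = V/|Z| = 4.4/214 = 20.5 mA

20.5 mA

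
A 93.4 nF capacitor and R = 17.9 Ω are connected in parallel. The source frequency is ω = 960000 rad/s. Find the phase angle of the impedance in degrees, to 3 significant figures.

X_C = 1/(ωC) = 11.2 Ω
Parallel: admittances add. Y = 1/R + jωC
Y = (0.0559 + j0.0897) S
|Y| = 0.106 S → |Z| = 1/|Y| = 9.47 Ω, ∠Z = −∠Y = -58.1°

-58.1°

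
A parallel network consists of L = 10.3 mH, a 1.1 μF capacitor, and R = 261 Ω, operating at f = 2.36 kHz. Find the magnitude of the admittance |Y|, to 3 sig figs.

10.5 mS

ω = 2πf = 14830 rad/s
X_L = ωL = 153 Ω
X_C = 1/(ωC) = 61.3 Ω
Parallel: admittances add. Y = 1/R + 1/(jωL) + jωC
Y = (0.00383 + j0.00976) S
|Y| = 0.0105 S → |Z| = 1/|Y| = 95.3 Ω, ∠Z = −∠Y = -68.6°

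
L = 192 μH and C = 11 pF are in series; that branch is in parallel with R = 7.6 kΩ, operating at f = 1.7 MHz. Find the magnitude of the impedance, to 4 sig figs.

ω = 2πf = 1.068e+07 rad/s
X_L = ωL = 2051 Ω
X_C = 1/(ωC) = 8511 Ω
Branch 1: Z₁ = R = 7600 Ω
Branch 2 (series LC): Z₂ = j(X_L − X_C) = −j6460 Ω
Parallel: Z = Z₁Z₂/(Z₁+Z₂), |Z| = 4922 Ω, ∠Z = -49.63°

4922 Ω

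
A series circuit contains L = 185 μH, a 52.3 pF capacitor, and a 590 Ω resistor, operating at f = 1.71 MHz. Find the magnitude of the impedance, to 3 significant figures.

626 Ω

ω = 2πf = 1.074e+07 rad/s
X_L = ωL = 1990 Ω
X_C = 1/(ωC) = 1780 Ω
Net reactance X = X_L − X_C = 208 Ω
Z = 590 + j208 Ω
|Z| = √(590² + 208²) = 626 Ω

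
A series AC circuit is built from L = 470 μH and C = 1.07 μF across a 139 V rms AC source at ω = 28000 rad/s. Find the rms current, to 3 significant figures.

6.88 A

X_L = ωL = 13.2 Ω
X_C = 1/(ωC) = 33.4 Ω
Net reactance X = X_L − X_C = -20.2 Ω
Z = − j20.2 Ω
|Z| = √(0² + 20.2²) = 20.2 Ω
I = V/|Z| = 139/20.2 = 6.88 A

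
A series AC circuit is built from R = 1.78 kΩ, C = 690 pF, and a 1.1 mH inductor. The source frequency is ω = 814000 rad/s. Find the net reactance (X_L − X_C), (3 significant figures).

-885 Ω

X_L = ωL = 895 Ω
X_C = 1/(ωC) = 1780 Ω
X = 895 − 1780 = -885 Ω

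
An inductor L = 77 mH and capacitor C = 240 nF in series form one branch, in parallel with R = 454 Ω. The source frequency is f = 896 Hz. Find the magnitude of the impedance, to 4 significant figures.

254.1 Ω

ω = 2πf = 5630 rad/s
X_L = ωL = 433.5 Ω
X_C = 1/(ωC) = 740.1 Ω
Branch 1: Z₁ = R = 454.0 Ω
Branch 2 (series LC): Z₂ = j(X_L − X_C) = −j306.6 Ω
Parallel: Z = Z₁Z₂/(Z₁+Z₂), |Z| = 254.1 Ω, ∠Z = -55.97°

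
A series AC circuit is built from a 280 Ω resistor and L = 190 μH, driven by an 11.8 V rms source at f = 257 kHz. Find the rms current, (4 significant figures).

28.41 mA

ω = 2πf = 1.615e+06 rad/s
X_L = ωL = 306.8 Ω
Z = 280.0 + j306.8 Ω
|Z| = √(280.0² + 306.8²) = 415.4 Ω
I = V/|Z| = 11.8/415.4 = 28.41 mA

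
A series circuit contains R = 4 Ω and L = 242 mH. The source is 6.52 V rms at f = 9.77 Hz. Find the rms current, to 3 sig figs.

424 mA

ω = 2πf = 61.39 rad/s
X_L = ωL = 14.9 Ω
Z = 4.00 + j14.9 Ω
|Z| = √(4.00² + 14.9²) = 15.4 Ω
I = V/|Z| = 6.52/15.4 = 424 mA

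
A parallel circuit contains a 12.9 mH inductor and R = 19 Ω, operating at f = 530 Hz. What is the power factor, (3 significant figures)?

ω = 2πf = 3330 rad/s
X_L = ωL = 43.0 Ω
Parallel: admittances add. Y = 1/R + 1/(jωL)
Y = (0.0526 − j0.0233) S
|Y| = 0.0575 S → |Z| = 1/|Y| = 17.4 Ω, ∠Z = −∠Y = 23.9°
cos φ = cos(23.9°) = 0.915

0.915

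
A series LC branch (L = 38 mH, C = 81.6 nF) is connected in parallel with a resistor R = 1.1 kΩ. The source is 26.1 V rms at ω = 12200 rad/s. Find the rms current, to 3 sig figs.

53.8 mA

X_L = ωL = 464 Ω
X_C = 1/(ωC) = 1000 Ω
Branch 1: Z₁ = R = 1100 Ω
Branch 2 (series LC): Z₂ = j(X_L − X_C) = −j541 Ω
Parallel: Z = Z₁Z₂/(Z₁+Z₂), |Z| = 485 Ω, ∠Z = -63.8°
I = V/|Z| = 26.1/485 = 53.8 mA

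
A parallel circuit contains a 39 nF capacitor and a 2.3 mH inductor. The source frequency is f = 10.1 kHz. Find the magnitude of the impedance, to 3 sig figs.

ω = 2πf = 63460 rad/s
X_L = ωL = 146 Ω
X_C = 1/(ωC) = 404 Ω
Parallel: admittances add. Y = 1/(jωL) + jωC
Y = (0 − j0.00438) S
|Y| = 0.00438 S → |Z| = 1/|Y| = 229 Ω, ∠Z = −∠Y = 90.0°

229 Ω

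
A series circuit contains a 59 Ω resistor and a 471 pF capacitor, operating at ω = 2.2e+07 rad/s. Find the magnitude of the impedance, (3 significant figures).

113 Ω

X_C = 1/(ωC) = 96.5 Ω
Z = 59.0 − j96.5 Ω
|Z| = √(59.0² + 96.5²) = 113 Ω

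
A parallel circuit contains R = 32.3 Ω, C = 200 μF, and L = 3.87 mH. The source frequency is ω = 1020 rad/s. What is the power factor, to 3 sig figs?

X_L = ωL = 3.95 Ω
X_C = 1/(ωC) = 4.90 Ω
Parallel: admittances add. Y = 1/R + 1/(jωL) + jωC
Y = (0.0310 − j0.0493) S
|Y| = 0.0582 S → |Z| = 1/|Y| = 17.2 Ω, ∠Z = −∠Y = 57.9°
cos φ = cos(57.9°) = 0.532

0.532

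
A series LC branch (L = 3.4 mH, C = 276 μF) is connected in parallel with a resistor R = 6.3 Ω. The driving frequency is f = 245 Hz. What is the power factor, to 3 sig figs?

0.416

ω = 2πf = 1539 rad/s
X_L = ωL = 5.23 Ω
X_C = 1/(ωC) = 2.35 Ω
Branch 1: Z₁ = R = 6.30 Ω
Branch 2 (series LC): Z₂ = j(X_L − X_C) = j2.88 Ω
Parallel: Z = Z₁Z₂/(Z₁+Z₂), |Z| = 2.62 Ω, ∠Z = 65.4°
cos φ = cos(65.4°) = 0.416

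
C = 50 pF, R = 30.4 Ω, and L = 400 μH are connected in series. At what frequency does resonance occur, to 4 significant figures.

1.125 MHz

ω₀ = 1/√(LC) = 1/√(0.0004 × 5e-11) = 7.071e+06 rad/s
f₀ = ω₀/(2π) = 1.125 MHz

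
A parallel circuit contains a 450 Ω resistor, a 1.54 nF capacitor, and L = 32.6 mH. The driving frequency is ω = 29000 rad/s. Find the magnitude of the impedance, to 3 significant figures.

X_L = ωL = 945 Ω
X_C = 1/(ωC) = 22400 Ω
Parallel: admittances add. Y = 1/R + 1/(jωL) + jωC
Y = (0.00222 − j0.00101) S
|Y| = 0.00244 S → |Z| = 1/|Y| = 409 Ω, ∠Z = −∠Y = 24.5°

409 Ω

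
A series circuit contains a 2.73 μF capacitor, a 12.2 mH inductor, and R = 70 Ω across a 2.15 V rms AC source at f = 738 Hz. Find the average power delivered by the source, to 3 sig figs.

ω = 2πf = 4637 rad/s
X_L = ωL = 56.6 Ω
X_C = 1/(ωC) = 79.0 Ω
Net reactance X = X_L − X_C = -22.4 Ω
Z = 70.0 − j22.4 Ω
|Z| = √(70.0² + 22.4²) = 73.5 Ω
∠Z = arctan(-22.4/70.0) = -17.8°
I = V/|Z| = 29.3 mA
P = VI cos φ = 2.15 × 0.0293 × cos(-17.8°) = 59.9 mW

59.9 mW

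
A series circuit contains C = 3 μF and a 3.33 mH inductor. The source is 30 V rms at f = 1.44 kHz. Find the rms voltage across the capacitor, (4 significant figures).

ω = 2πf = 9048 rad/s
X_L = ωL = 30.13 Ω
X_C = 1/(ωC) = 36.84 Ω
Net reactance X = X_L − X_C = -6.712 Ω
Z = − j6.712 Ω
|Z| = √(0² + 6.712²) = 6.712 Ω
I = V/|Z| = 4.469 A
V_C = I·|Z_C| = 4.469 × 36.84 = 164.7 V

164.7 V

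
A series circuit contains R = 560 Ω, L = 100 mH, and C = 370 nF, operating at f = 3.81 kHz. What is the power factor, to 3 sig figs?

0.238

ω = 2πf = 23940 rad/s
X_L = ωL = 2390 Ω
X_C = 1/(ωC) = 113 Ω
Net reactance X = X_L − X_C = 2280 Ω
Z = 560 + j2280 Ω
|Z| = √(560² + 2280²) = 2350 Ω
∠Z = arctan(2280/560) = 76.2°
cos φ = cos(76.2°) = 0.238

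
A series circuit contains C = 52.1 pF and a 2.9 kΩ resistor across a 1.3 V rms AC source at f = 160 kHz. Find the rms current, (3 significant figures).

ω = 2πf = 1.005e+06 rad/s
X_C = 1/(ωC) = 19100 Ω
Z = 2900 − j19100 Ω
|Z| = √(2900² + 19100²) = 19300 Ω
I = V/|Z| = 1.3/19300 = 67.3 μA

67.3 μA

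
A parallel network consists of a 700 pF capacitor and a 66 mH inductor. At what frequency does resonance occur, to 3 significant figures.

23.4 kHz

ω₀ = 1/√(LC) = 1/√(0.066 × 7e-10) = 147100 rad/s
f₀ = ω₀/(2π) = 23.4 kHz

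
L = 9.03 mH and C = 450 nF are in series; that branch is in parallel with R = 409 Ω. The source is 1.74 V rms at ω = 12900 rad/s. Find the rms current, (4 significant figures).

31.48 mA

X_L = ωL = 116.5 Ω
X_C = 1/(ωC) = 172.3 Ω
Branch 1: Z₁ = R = 409.0 Ω
Branch 2 (series LC): Z₂ = j(X_L − X_C) = −j55.78 Ω
Parallel: Z = Z₁Z₂/(Z₁+Z₂), |Z| = 55.27 Ω, ∠Z = -82.23°
I = V/|Z| = 1.74/55.27 = 31.48 mA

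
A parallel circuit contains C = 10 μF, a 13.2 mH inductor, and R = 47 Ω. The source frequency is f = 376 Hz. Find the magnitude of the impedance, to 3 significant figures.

43.7 Ω

ω = 2πf = 2362 rad/s
X_L = ωL = 31.2 Ω
X_C = 1/(ωC) = 42.3 Ω
Parallel: admittances add. Y = 1/R + 1/(jωL) + jωC
Y = (0.0213 − j0.00844) S
|Y| = 0.0229 S → |Z| = 1/|Y| = 43.7 Ω, ∠Z = −∠Y = 21.6°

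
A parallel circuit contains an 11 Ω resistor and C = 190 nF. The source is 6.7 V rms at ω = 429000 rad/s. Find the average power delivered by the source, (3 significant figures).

X_C = 1/(ωC) = 12.3 Ω
Parallel: admittances add. Y = 1/R + jωC
Y = (0.0909 + j0.0815) S
|Y| = 0.122 S → |Z| = 1/|Y| = 8.19 Ω, ∠Z = −∠Y = -41.9°
I = V/|Z| = 818 mA
P = VI cos φ = 6.7 × 0.818 × cos(-41.9°) = 4.08 W

4.08 W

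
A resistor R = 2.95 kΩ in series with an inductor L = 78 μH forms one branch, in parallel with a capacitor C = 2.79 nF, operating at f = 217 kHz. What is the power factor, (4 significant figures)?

0.08893

ω = 2πf = 1.363e+06 rad/s
X_L = ωL = 106.3 Ω
X_C = 1/(ωC) = 262.9 Ω
Branch 1 (R+jX_L): Z₁ = 2950 + j106.3 Ω, |Z₁| = 2952 Ω
Branch 2 (−jX_C): Z₂ = −j262.9 Ω
Parallel: Z = Z₁Z₂/(Z₁+Z₂), |Z| = 262.7 Ω, ∠Z = -84.90°
cos φ = cos(-84.90°) = 0.08893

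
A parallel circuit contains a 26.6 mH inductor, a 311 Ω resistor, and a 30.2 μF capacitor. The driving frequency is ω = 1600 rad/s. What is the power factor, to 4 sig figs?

0.1285

X_L = ωL = 42.56 Ω
X_C = 1/(ωC) = 20.70 Ω
Parallel: admittances add. Y = 1/R + 1/(jωL) + jωC
Y = (0.003215 + j0.02482) S
|Y| = 0.02503 S → |Z| = 1/|Y| = 39.95 Ω, ∠Z = −∠Y = -82.62°
cos φ = cos(-82.62°) = 0.1285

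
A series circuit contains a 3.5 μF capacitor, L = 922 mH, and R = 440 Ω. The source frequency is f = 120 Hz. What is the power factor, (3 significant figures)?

ω = 2πf = 754.0 rad/s
X_L = ωL = 695 Ω
X_C = 1/(ωC) = 379 Ω
Net reactance X = X_L − X_C = 316 Ω
Z = 440 + j316 Ω
|Z| = √(440² + 316²) = 542 Ω
∠Z = arctan(316/440) = 35.7°
cos φ = cos(35.7°) = 0.812

0.812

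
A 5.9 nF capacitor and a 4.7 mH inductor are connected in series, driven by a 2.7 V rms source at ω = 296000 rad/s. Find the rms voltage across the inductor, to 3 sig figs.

X_L = ωL = 1390 Ω
X_C = 1/(ωC) = 573 Ω
Net reactance X = X_L − X_C = 819 Ω
Z = j819 Ω
|Z| = √(0² + 819²) = 819 Ω
I = V/|Z| = 3.30 mA
V_L = I·|Z_L| = 0.00330 × 1390 = 4.59 V

4.59 V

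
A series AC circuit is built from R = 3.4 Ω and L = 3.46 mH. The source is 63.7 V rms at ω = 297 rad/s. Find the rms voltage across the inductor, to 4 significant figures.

18.43 V

X_L = ωL = 1.028 Ω
Z = 3.400 + j1.028 Ω
|Z| = √(3.400² + 1.028²) = 3.552 Ω
I = V/|Z| = 17.93 A
V_L = I·|Z_L| = 17.93 × 1.028 = 18.43 V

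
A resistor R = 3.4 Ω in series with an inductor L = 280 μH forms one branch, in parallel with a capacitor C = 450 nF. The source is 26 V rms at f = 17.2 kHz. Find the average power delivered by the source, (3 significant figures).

2.48 W

ω = 2πf = 108100 rad/s
X_L = ωL = 30.3 Ω
X_C = 1/(ωC) = 20.6 Ω
Branch 1 (R+jX_L): Z₁ = 3.40 + j30.3 Ω, |Z₁| = 30.5 Ω
Branch 2 (−jX_C): Z₂ = −j20.6 Ω
Parallel: Z = Z₁Z₂/(Z₁+Z₂), |Z| = 60.9 Ω, ∠Z = -77.1°
I = V/|Z| = 427 mA
P = VI cos φ = 26 × 0.427 × cos(-77.1°) = 2.48 W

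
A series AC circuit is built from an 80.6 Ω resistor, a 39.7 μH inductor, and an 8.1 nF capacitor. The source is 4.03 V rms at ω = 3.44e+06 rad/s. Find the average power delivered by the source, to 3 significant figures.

X_L = ωL = 137 Ω
X_C = 1/(ωC) = 35.9 Ω
Net reactance X = X_L − X_C = 101 Ω
Z = 80.6 + j101 Ω
|Z| = √(80.6² + 101²) = 129 Ω
∠Z = arctan(101/80.6) = 51.3°
I = V/|Z| = 31.2 mA
P = VI cos φ = 4.03 × 0.0312 × cos(51.3°) = 78.7 mW

78.7 mW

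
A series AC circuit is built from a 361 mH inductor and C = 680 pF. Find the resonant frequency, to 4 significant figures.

ω₀ = 1/√(LC) = 1/√(0.361 × 6.8e-10) = 63830 rad/s
f₀ = ω₀/(2π) = 10.16 kHz

10.16 kHz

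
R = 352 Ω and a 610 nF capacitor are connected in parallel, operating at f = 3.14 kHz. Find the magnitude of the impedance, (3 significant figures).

80.9 Ω

ω = 2πf = 19730 rad/s
X_C = 1/(ωC) = 83.1 Ω
Parallel: admittances add. Y = 1/R + jωC
Y = (0.00284 + j0.0120) S
|Y| = 0.0124 S → |Z| = 1/|Y| = 80.9 Ω, ∠Z = −∠Y = -76.7°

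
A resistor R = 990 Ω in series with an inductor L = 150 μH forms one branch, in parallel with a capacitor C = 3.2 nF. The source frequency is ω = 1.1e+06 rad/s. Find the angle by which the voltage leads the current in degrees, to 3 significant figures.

-73.7°

X_L = ωL = 165 Ω
X_C = 1/(ωC) = 284 Ω
Branch 1 (R+jX_L): Z₁ = 990 + j165 Ω, |Z₁| = 1000 Ω
Branch 2 (−jX_C): Z₂ = −j284 Ω
Parallel: Z = Z₁Z₂/(Z₁+Z₂), |Z| = 286 Ω, ∠Z = -73.7°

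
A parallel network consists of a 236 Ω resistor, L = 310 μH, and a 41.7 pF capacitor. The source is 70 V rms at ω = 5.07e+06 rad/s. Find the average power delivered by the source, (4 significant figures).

X_L = ωL = 1572 Ω
X_C = 1/(ωC) = 4730 Ω
Parallel: admittances add. Y = 1/R + 1/(jωL) + jωC
Y = (0.004237 − j0.0004248) S
|Y| = 0.004259 S → |Z| = 1/|Y| = 234.8 Ω, ∠Z = −∠Y = 5.725°
I = V/|Z| = 298.1 mA
P = VI cos φ = 70 × 0.2981 × cos(5.725°) = 20.76 W

20.76 W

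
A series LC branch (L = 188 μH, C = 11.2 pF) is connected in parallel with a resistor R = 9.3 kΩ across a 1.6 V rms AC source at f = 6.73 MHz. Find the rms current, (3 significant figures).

324 μA

ω = 2πf = 4.229e+07 rad/s
X_L = ωL = 7950 Ω
X_C = 1/(ωC) = 2110 Ω
Branch 1: Z₁ = R = 9300 Ω
Branch 2 (series LC): Z₂ = j(X_L − X_C) = j5840 Ω
Parallel: Z = Z₁Z₂/(Z₁+Z₂), |Z| = 4940 Ω, ∠Z = 57.9°
I = V/|Z| = 1.6/4940 = 324 μA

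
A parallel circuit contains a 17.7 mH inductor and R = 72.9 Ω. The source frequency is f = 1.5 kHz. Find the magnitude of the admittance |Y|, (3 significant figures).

15.0 mS

ω = 2πf = 9425 rad/s
X_L = ωL = 167 Ω
Parallel: admittances add. Y = 1/R + 1/(jωL)
Y = (0.0137 − j0.00599) S
|Y| = 0.0150 S → |Z| = 1/|Y| = 66.8 Ω, ∠Z = −∠Y = 23.6°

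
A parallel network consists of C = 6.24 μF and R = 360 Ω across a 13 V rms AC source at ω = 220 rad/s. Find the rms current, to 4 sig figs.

X_C = 1/(ωC) = 728.4 Ω
Parallel: admittances add. Y = 1/R + jωC
Y = (0.002778 + j0.001373) S
|Y| = 0.003098 S → |Z| = 1/|Y| = 322.7 Ω, ∠Z = −∠Y = -26.30°
I = V/|Z| = 13/322.7 = 40.28 mA

40.28 mA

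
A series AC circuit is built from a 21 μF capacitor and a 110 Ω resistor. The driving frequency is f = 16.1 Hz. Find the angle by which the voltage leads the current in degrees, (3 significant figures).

ω = 2πf = 101.2 rad/s
X_C = 1/(ωC) = 471 Ω
Z = 110 − j471 Ω
|Z| = √(110² + 471²) = 483 Ω
∠Z = arctan(-471/110) = -76.8°

-76.8°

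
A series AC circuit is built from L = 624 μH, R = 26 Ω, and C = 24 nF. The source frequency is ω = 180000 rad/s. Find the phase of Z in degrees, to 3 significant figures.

-77.7°

X_L = ωL = 112 Ω
X_C = 1/(ωC) = 231 Ω
Net reactance X = X_L − X_C = -119 Ω
Z = 26.0 − j119 Ω
|Z| = √(26.0² + 119²) = 122 Ω
∠Z = arctan(-119/26.0) = -77.7°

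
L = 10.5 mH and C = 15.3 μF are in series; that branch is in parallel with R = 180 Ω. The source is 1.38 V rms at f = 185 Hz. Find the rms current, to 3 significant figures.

32.3 mA

ω = 2πf = 1162 rad/s
X_L = ωL = 12.2 Ω
X_C = 1/(ωC) = 56.2 Ω
Branch 1: Z₁ = R = 180 Ω
Branch 2 (series LC): Z₂ = j(X_L − X_C) = −j44.0 Ω
Parallel: Z = Z₁Z₂/(Z₁+Z₂), |Z| = 42.8 Ω, ∠Z = -76.3°
I = V/|Z| = 1.38/42.8 = 32.3 mA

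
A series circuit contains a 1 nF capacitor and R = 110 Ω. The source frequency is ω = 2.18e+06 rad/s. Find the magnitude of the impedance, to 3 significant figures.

472 Ω

X_C = 1/(ωC) = 459 Ω
Z = 110 − j459 Ω
|Z| = √(110² + 459²) = 472 Ω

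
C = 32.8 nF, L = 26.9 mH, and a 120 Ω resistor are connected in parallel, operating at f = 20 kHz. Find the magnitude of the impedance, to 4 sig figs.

ω = 2πf = 125700 rad/s
X_L = ωL = 3380 Ω
X_C = 1/(ωC) = 242.6 Ω
Parallel: admittances add. Y = 1/R + 1/(jωL) + jωC
Y = (0.008333 + j0.003826) S
|Y| = 0.009170 S → |Z| = 1/|Y| = 109.1 Ω, ∠Z = −∠Y = -24.66°

109.1 Ω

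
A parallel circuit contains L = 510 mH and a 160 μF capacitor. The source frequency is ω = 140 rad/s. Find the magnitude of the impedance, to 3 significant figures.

X_L = ωL = 71.4 Ω
X_C = 1/(ωC) = 44.6 Ω
Parallel: admittances add. Y = 1/(jωL) + jωC
Y = (0 + j0.00839) S
|Y| = 0.00839 S → |Z| = 1/|Y| = 119 Ω, ∠Z = −∠Y = -90.0°

119 Ω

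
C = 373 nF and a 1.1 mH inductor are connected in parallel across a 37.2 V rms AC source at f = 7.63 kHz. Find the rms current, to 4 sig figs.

ω = 2πf = 47940 rad/s
X_L = ωL = 52.73 Ω
X_C = 1/(ωC) = 55.92 Ω
Parallel: admittances add. Y = 1/(jωL) + jωC
Y = (0 − j0.001081) S
|Y| = 0.001081 S → |Z| = 1/|Y| = 925.1 Ω, ∠Z = −∠Y = 90.00°
I = V/|Z| = 37.2/925.1 = 40.21 mA

40.21 mA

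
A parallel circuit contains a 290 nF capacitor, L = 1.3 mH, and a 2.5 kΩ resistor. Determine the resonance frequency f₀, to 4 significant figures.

8.197 kHz

ω₀ = 1/√(LC) = 1/√(0.0013 × 2.9e-07) = 51500 rad/s
f₀ = ω₀/(2π) = 8.197 kHz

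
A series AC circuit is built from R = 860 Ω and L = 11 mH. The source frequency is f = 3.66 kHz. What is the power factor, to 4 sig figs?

ω = 2πf = 23000 rad/s
X_L = ωL = 253.0 Ω
Z = 860.0 + j253.0 Ω
|Z| = √(860.0² + 253.0²) = 896.4 Ω
∠Z = arctan(253.0/860.0) = 16.39°
cos φ = cos(16.39°) = 0.9594

0.9594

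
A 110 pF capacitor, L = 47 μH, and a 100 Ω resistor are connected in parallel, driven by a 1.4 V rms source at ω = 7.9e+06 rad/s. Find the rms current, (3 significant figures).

14.2 mA

X_L = ωL = 371 Ω
X_C = 1/(ωC) = 1150 Ω
Parallel: admittances add. Y = 1/R + 1/(jωL) + jωC
Y = (0.0100 − j0.00182) S
|Y| = 0.0102 S → |Z| = 1/|Y| = 98.4 Ω, ∠Z = −∠Y = 10.3°
I = V/|Z| = 1.4/98.4 = 14.2 mA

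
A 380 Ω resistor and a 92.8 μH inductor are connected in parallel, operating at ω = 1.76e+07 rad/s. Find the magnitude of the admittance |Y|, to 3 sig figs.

X_L = ωL = 1630 Ω
Parallel: admittances add. Y = 1/R + 1/(jωL)
Y = (0.00263 − j0.000612) S
|Y| = 0.00270 S → |Z| = 1/|Y| = 370 Ω, ∠Z = −∠Y = 13.1°

2.70 mS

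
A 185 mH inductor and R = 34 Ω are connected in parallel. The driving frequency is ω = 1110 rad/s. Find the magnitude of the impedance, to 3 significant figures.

X_L = ωL = 205 Ω
Parallel: admittances add. Y = 1/R + 1/(jωL)
Y = (0.0294 − j0.00487) S
|Y| = 0.0298 S → |Z| = 1/|Y| = 33.5 Ω, ∠Z = −∠Y = 9.40°

33.5 Ω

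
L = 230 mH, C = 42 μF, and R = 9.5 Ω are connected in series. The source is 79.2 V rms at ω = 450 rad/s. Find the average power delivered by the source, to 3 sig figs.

X_L = ωL = 104 Ω
X_C = 1/(ωC) = 52.9 Ω
Net reactance X = X_L − X_C = 50.6 Ω
Z = 9.50 + j50.6 Ω
|Z| = √(9.50² + 50.6²) = 51.5 Ω
∠Z = arctan(50.6/9.50) = 79.4°
I = V/|Z| = 1.54 A
P = VI cos φ = 79.2 × 1.54 × cos(79.4°) = 22.5 W

22.5 W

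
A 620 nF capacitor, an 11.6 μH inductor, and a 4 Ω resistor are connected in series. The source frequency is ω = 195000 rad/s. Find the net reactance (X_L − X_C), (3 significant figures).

X_L = ωL = 2.26 Ω
X_C = 1/(ωC) = 8.27 Ω
X = 2.26 − 8.27 = -6.01 Ω

-6.01 Ω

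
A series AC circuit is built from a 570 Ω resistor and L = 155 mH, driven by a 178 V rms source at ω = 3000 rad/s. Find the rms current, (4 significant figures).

242.0 mA

X_L = ωL = 465.0 Ω
Z = 570.0 + j465.0 Ω
|Z| = √(570.0² + 465.0²) = 735.6 Ω
I = V/|Z| = 178/735.6 = 242.0 mA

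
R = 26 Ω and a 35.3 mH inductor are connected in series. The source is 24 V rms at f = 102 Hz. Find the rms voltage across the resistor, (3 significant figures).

ω = 2πf = 640.9 rad/s
X_L = ωL = 22.6 Ω
Z = 26.0 + j22.6 Ω
|Z| = √(26.0² + 22.6²) = 34.5 Ω
I = V/|Z| = 696 mA
V_R = I·|Z_R| = 0.696 × 26.0 = 18.1 V

18.1 V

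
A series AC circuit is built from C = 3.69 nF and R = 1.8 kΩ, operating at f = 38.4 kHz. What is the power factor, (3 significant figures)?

ω = 2πf = 241300 rad/s
X_C = 1/(ωC) = 1120 Ω
Z = 1800 − j1120 Ω
|Z| = √(1800² + 1120²) = 2120 Ω
∠Z = arctan(-1120/1800) = -32.0°
cos φ = cos(-32.0°) = 0.848

0.848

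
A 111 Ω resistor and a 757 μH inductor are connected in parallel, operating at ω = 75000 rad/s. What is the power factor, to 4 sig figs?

0.4554

X_L = ωL = 56.77 Ω
Parallel: admittances add. Y = 1/R + 1/(jωL)
Y = (0.009009 − j0.01761) S
|Y| = 0.01978 S → |Z| = 1/|Y| = 50.55 Ω, ∠Z = −∠Y = 62.91°
cos φ = cos(62.91°) = 0.4554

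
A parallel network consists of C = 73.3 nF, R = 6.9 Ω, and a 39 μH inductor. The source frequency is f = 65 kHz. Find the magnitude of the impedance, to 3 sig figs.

6.73 Ω

ω = 2πf = 408400 rad/s
X_L = ωL = 15.9 Ω
X_C = 1/(ωC) = 33.4 Ω
Parallel: admittances add. Y = 1/R + 1/(jωL) + jωC
Y = (0.145 − j0.0328) S
|Y| = 0.149 S → |Z| = 1/|Y| = 6.73 Ω, ∠Z = −∠Y = 12.8°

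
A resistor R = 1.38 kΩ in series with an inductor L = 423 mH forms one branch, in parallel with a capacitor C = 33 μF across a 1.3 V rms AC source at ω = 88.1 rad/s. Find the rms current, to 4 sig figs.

X_L = ωL = 37.27 Ω
X_C = 1/(ωC) = 344.0 Ω
Branch 1 (R+jX_L): Z₁ = 1380 + j37.27 Ω, |Z₁| = 1381 Ω
Branch 2 (−jX_C): Z₂ = −j344.0 Ω
Parallel: Z = Z₁Z₂/(Z₁+Z₂), |Z| = 335.9 Ω, ∠Z = -75.92°
I = V/|Z| = 1.3/335.9 = 3.870 mA

3.870 mA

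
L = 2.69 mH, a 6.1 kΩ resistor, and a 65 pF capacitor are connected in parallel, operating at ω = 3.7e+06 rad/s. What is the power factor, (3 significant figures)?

X_L = ωL = 9950 Ω
X_C = 1/(ωC) = 4160 Ω
Parallel: admittances add. Y = 1/R + 1/(jωL) + jωC
Y = (0.000164 + j0.000140) S
|Y| = 0.000216 S → |Z| = 1/|Y| = 4640 Ω, ∠Z = −∠Y = -40.5°
cos φ = cos(-40.5°) = 0.760

0.760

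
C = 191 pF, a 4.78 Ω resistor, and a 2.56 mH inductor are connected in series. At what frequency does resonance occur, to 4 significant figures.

ω₀ = 1/√(LC) = 1/√(0.00256 × 1.91e-10) = 1.43e+06 rad/s
f₀ = ω₀/(2π) = 227.6 kHz

227.6 kHz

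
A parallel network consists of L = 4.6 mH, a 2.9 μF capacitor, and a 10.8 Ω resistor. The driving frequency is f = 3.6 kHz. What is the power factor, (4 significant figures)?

ω = 2πf = 22620 rad/s
X_L = ωL = 104.0 Ω
X_C = 1/(ωC) = 15.24 Ω
Parallel: admittances add. Y = 1/R + 1/(jωL) + jωC
Y = (0.09259 + j0.05599) S
|Y| = 0.1082 S → |Z| = 1/|Y| = 9.242 Ω, ∠Z = −∠Y = -31.16°
cos φ = cos(-31.16°) = 0.8557

0.8557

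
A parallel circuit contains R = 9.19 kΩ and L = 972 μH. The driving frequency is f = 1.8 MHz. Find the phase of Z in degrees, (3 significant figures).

39.9°

ω = 2πf = 1.131e+07 rad/s
X_L = ωL = 11000 Ω
Parallel: admittances add. Y = 1/R + 1/(jωL)
Y = (0.000109 − j9.1e-05) S
|Y| = 0.000142 S → |Z| = 1/|Y| = 7050 Ω, ∠Z = −∠Y = 39.9°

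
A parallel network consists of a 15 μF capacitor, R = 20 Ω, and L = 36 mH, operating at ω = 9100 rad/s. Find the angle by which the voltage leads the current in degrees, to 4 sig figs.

X_L = ωL = 327.6 Ω
X_C = 1/(ωC) = 7.326 Ω
Parallel: admittances add. Y = 1/R + 1/(jωL) + jωC
Y = (0.05000 + j0.1334) S
|Y| = 0.1425 S → |Z| = 1/|Y| = 7.017 Ω, ∠Z = −∠Y = -69.46°

-69.46°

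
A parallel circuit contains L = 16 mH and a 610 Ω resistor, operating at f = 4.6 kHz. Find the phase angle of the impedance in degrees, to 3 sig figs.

ω = 2πf = 28900 rad/s
X_L = ωL = 462 Ω
Parallel: admittances add. Y = 1/R + 1/(jωL)
Y = (0.00164 − j0.00216) S
|Y| = 0.00271 S → |Z| = 1/|Y| = 369 Ω, ∠Z = −∠Y = 52.8°

52.8°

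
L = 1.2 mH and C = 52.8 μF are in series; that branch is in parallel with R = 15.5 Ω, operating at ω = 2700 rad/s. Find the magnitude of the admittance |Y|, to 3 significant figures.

273 mS

X_L = ωL = 3.24 Ω
X_C = 1/(ωC) = 7.01 Ω
Branch 1: Z₁ = R = 15.5 Ω
Branch 2 (series LC): Z₂ = j(X_L − X_C) = −j3.77 Ω
Parallel: Z = Z₁Z₂/(Z₁+Z₂), |Z| = 3.67 Ω, ∠Z = -76.3°
|Y| = 1/|Z| = 273 mS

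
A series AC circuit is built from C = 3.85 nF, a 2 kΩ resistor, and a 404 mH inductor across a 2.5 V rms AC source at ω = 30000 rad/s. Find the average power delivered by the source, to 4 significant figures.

X_L = ωL = 12120 Ω
X_C = 1/(ωC) = 8658 Ω
Net reactance X = X_L − X_C = 3462 Ω
Z = 2000 + j3462 Ω
|Z| = √(2000² + 3462²) = 3998 Ω
∠Z = arctan(3462/2000) = 59.98°
I = V/|Z| = 625.3 μA
P = VI cos φ = 2.5 × 0.0006253 × cos(59.98°) = 782.0 μW

782.0 μW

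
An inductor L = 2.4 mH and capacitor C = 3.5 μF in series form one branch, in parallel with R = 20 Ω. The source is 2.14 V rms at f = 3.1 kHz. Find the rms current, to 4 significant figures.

ω = 2πf = 19480 rad/s
X_L = ωL = 46.75 Ω
X_C = 1/(ωC) = 14.67 Ω
Branch 1: Z₁ = R = 20.00 Ω
Branch 2 (series LC): Z₂ = j(X_L − X_C) = j32.08 Ω
Parallel: Z = Z₁Z₂/(Z₁+Z₂), |Z| = 16.97 Ω, ∠Z = 31.94°
I = V/|Z| = 2.14/16.97 = 126.1 mA

126.1 mA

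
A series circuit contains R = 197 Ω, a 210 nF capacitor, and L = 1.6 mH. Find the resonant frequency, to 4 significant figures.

ω₀ = 1/√(LC) = 1/√(0.0016 × 2.1e-07) = 54550 rad/s
f₀ = ω₀/(2π) = 8.683 kHz

8.683 kHz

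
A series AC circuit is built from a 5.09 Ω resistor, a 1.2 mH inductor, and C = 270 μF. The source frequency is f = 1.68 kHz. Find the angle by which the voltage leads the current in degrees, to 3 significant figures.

ω = 2πf = 10560 rad/s
X_L = ωL = 12.7 Ω
X_C = 1/(ωC) = 0.351 Ω
Net reactance X = X_L − X_C = 12.3 Ω
Z = 5.09 + j12.3 Ω
|Z| = √(5.09² + 12.3²) = 13.3 Ω
∠Z = arctan(12.3/5.09) = 67.5°

67.5°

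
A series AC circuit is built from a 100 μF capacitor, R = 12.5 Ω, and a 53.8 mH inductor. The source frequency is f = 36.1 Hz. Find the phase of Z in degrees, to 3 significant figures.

-68.6°

ω = 2πf = 226.8 rad/s
X_L = ωL = 12.2 Ω
X_C = 1/(ωC) = 44.1 Ω
Net reactance X = X_L − X_C = -31.9 Ω
Z = 12.5 − j31.9 Ω
|Z| = √(12.5² + 31.9²) = 34.2 Ω
∠Z = arctan(-31.9/12.5) = -68.6°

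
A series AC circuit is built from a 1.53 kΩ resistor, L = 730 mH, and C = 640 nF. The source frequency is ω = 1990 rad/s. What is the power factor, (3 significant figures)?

X_L = ωL = 1450 Ω
X_C = 1/(ωC) = 785 Ω
Net reactance X = X_L − X_C = 668 Ω
Z = 1530 + j668 Ω
|Z| = √(1530² + 668²) = 1670 Ω
∠Z = arctan(668/1530) = 23.6°
cos φ = cos(23.6°) = 0.917

0.917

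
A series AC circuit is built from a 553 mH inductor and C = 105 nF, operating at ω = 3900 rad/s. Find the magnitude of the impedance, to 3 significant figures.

X_L = ωL = 2160 Ω
X_C = 1/(ωC) = 2440 Ω
Net reactance X = X_L − X_C = -285 Ω
Z = − j285 Ω
|Z| = √(0² + 285²) = 285 Ω

285 Ω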